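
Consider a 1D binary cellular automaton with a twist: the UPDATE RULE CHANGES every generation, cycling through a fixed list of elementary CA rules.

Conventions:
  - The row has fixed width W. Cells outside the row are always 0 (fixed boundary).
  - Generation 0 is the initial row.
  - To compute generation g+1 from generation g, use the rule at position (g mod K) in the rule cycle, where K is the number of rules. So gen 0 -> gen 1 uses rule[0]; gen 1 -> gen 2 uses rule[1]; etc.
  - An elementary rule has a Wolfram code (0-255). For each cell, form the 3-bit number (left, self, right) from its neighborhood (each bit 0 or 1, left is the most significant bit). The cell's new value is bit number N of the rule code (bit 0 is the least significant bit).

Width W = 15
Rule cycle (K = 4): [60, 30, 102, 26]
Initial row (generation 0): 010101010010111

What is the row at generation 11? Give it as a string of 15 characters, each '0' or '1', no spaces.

Answer: 000001101111010

Derivation:
Gen 0: 010101010010111
Gen 1 (rule 60): 011111111011100
Gen 2 (rule 30): 110000000010010
Gen 3 (rule 102): 010000000110110
Gen 4 (rule 26): 101000001100101
Gen 5 (rule 60): 111100001010111
Gen 6 (rule 30): 100010011010100
Gen 7 (rule 102): 100110101111100
Gen 8 (rule 26): 011100001000010
Gen 9 (rule 60): 010010001100011
Gen 10 (rule 30): 111111011010110
Gen 11 (rule 102): 000001101111010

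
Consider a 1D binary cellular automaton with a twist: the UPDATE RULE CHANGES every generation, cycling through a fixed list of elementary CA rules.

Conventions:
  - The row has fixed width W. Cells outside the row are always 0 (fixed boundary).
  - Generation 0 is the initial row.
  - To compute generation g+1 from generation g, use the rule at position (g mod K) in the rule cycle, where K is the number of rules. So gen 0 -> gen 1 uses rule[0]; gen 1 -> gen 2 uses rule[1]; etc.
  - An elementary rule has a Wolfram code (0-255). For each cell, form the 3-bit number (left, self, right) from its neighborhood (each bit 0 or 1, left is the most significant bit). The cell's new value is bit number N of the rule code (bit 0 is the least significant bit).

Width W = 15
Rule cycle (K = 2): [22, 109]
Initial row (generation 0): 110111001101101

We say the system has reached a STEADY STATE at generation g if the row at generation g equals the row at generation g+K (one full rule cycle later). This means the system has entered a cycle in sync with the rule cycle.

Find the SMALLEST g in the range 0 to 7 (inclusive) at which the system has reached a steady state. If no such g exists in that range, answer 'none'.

Gen 0: 110111001101101
Gen 1 (rule 22): 000000110000001
Gen 2 (rule 109): 111110110111101
Gen 3 (rule 22): 000000000000001
Gen 4 (rule 109): 111111111111101
Gen 5 (rule 22): 000000000000001
Gen 6 (rule 109): 111111111111101
Gen 7 (rule 22): 000000000000001
Gen 8 (rule 109): 111111111111101
Gen 9 (rule 22): 000000000000001

Answer: 3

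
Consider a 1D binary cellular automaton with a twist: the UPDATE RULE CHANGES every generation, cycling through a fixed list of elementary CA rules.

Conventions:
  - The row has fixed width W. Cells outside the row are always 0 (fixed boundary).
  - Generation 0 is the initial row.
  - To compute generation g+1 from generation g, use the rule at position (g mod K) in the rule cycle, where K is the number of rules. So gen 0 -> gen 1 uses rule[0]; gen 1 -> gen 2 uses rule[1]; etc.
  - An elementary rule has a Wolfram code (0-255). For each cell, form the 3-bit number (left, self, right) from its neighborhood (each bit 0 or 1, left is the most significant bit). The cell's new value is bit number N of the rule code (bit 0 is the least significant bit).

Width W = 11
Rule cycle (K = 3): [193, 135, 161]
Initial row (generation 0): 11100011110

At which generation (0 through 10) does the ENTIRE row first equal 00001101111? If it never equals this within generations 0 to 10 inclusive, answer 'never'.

Gen 0: 11100011110
Gen 1 (rule 193): 01101001110
Gen 2 (rule 135): 10001010100
Gen 3 (rule 161): 00100101001
Gen 4 (rule 193): 10000000000
Gen 5 (rule 135): 10111111111
Gen 6 (rule 161): 01011111110
Gen 7 (rule 193): 00001111110
Gen 8 (rule 135): 11110111100
Gen 9 (rule 161): 01101011001
Gen 10 (rule 193): 00100001000

Answer: never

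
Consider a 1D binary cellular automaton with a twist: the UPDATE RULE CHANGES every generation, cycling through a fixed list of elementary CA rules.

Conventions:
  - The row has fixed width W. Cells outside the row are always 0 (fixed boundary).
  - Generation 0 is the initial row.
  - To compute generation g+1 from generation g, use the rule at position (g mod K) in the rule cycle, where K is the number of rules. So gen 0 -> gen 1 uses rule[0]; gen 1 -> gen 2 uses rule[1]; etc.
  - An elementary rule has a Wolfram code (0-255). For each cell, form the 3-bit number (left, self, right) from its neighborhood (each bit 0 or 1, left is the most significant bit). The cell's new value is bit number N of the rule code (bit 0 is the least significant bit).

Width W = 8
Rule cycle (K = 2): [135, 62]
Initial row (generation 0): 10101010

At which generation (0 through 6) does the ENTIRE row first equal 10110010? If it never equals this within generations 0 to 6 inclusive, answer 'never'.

Answer: never

Derivation:
Gen 0: 10101010
Gen 1 (rule 135): 10101010
Gen 2 (rule 62): 11111111
Gen 3 (rule 135): 01111110
Gen 4 (rule 62): 11000001
Gen 5 (rule 135): 00011111
Gen 6 (rule 62): 00110000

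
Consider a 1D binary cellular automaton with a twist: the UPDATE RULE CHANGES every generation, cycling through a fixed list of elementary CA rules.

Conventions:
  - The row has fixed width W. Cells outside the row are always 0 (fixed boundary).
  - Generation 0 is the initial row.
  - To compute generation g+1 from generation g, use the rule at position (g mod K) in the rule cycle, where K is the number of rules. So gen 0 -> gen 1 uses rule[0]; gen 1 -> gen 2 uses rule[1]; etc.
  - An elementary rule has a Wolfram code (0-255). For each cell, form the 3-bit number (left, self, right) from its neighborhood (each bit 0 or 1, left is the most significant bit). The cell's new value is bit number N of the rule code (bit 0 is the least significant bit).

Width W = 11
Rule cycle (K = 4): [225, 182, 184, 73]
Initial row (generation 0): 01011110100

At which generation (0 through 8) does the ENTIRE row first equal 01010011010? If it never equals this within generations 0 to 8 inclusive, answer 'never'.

Answer: never

Derivation:
Gen 0: 01011110100
Gen 1 (rule 225): 00101111001
Gen 2 (rule 182): 01110110111
Gen 3 (rule 184): 01101101110
Gen 4 (rule 73): 01101101010
Gen 5 (rule 225): 00110110100
Gen 6 (rule 182): 01001001110
Gen 7 (rule 184): 00100101101
Gen 8 (rule 73): 10000001100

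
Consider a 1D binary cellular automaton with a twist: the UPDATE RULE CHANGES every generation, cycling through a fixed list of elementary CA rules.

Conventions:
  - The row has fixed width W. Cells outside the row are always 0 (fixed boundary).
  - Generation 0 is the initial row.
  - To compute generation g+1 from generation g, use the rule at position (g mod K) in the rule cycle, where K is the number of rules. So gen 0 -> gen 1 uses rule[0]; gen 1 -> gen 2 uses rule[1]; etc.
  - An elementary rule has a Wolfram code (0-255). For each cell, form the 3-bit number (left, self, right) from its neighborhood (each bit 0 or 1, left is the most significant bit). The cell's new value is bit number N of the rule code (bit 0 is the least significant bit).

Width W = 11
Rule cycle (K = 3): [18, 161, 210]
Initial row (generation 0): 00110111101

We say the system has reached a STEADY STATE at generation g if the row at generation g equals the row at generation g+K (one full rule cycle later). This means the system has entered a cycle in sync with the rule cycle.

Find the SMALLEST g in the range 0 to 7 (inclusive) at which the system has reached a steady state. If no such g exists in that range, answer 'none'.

Gen 0: 00110111101
Gen 1 (rule 18): 01000000000
Gen 2 (rule 161): 00011111111
Gen 3 (rule 210): 00101111111
Gen 4 (rule 18): 01000000000
Gen 5 (rule 161): 00011111111
Gen 6 (rule 210): 00101111111
Gen 7 (rule 18): 01000000000
Gen 8 (rule 161): 00011111111
Gen 9 (rule 210): 00101111111
Gen 10 (rule 18): 01000000000

Answer: 1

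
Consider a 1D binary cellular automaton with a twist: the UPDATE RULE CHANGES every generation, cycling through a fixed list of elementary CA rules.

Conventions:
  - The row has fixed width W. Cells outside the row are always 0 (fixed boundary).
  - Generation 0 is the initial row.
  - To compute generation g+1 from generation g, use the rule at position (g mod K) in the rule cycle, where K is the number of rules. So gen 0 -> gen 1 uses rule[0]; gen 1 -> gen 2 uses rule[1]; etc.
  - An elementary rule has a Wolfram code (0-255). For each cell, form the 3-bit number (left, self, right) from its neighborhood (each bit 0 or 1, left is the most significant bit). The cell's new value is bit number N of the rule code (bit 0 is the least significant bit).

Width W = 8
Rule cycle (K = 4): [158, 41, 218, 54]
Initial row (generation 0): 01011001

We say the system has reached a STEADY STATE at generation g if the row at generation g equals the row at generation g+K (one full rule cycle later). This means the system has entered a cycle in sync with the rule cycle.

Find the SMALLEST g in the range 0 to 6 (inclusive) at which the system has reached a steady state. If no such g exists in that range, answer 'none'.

Gen 0: 01011001
Gen 1 (rule 158): 11010111
Gen 2 (rule 41): 10101100
Gen 3 (rule 218): 00001110
Gen 4 (rule 54): 00010001
Gen 5 (rule 158): 00111011
Gen 6 (rule 41): 10100110
Gen 7 (rule 218): 00011111
Gen 8 (rule 54): 00100000
Gen 9 (rule 158): 01110000
Gen 10 (rule 41): 01000111

Answer: none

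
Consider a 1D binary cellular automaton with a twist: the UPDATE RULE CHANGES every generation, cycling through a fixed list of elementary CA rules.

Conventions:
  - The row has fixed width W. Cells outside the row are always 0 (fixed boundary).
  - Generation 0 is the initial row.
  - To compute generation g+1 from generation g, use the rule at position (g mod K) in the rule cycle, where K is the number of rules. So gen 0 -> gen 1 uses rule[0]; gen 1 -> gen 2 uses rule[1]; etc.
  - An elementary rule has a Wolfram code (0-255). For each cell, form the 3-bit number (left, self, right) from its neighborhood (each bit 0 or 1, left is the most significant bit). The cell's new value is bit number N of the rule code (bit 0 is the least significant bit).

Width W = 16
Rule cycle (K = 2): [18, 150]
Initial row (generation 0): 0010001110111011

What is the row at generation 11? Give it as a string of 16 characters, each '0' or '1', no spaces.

Answer: 0000000000000001

Derivation:
Gen 0: 0010001110111011
Gen 1 (rule 18): 0101010000000000
Gen 2 (rule 150): 1101011000000000
Gen 3 (rule 18): 0000000100000000
Gen 4 (rule 150): 0000001110000000
Gen 5 (rule 18): 0000010001000000
Gen 6 (rule 150): 0000111011100000
Gen 7 (rule 18): 0001000000010000
Gen 8 (rule 150): 0011100000111000
Gen 9 (rule 18): 0100010001000100
Gen 10 (rule 150): 1110111011101110
Gen 11 (rule 18): 0000000000000001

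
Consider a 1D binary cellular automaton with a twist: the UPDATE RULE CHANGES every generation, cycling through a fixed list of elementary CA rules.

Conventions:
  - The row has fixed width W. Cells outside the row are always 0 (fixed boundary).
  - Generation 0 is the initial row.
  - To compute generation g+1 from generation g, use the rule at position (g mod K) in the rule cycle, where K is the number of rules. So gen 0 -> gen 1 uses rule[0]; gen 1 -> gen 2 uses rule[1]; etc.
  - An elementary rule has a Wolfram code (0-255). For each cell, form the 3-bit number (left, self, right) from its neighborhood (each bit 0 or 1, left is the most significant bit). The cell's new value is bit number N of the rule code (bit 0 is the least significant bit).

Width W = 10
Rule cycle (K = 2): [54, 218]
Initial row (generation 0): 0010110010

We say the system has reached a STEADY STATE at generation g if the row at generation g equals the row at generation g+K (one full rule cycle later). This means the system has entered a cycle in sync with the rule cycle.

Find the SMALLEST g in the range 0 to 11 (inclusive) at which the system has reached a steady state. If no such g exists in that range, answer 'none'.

Gen 0: 0010110010
Gen 1 (rule 54): 0111001111
Gen 2 (rule 218): 1111111111
Gen 3 (rule 54): 0000000000
Gen 4 (rule 218): 0000000000
Gen 5 (rule 54): 0000000000
Gen 6 (rule 218): 0000000000
Gen 7 (rule 54): 0000000000
Gen 8 (rule 218): 0000000000
Gen 9 (rule 54): 0000000000
Gen 10 (rule 218): 0000000000
Gen 11 (rule 54): 0000000000
Gen 12 (rule 218): 0000000000
Gen 13 (rule 54): 0000000000

Answer: 3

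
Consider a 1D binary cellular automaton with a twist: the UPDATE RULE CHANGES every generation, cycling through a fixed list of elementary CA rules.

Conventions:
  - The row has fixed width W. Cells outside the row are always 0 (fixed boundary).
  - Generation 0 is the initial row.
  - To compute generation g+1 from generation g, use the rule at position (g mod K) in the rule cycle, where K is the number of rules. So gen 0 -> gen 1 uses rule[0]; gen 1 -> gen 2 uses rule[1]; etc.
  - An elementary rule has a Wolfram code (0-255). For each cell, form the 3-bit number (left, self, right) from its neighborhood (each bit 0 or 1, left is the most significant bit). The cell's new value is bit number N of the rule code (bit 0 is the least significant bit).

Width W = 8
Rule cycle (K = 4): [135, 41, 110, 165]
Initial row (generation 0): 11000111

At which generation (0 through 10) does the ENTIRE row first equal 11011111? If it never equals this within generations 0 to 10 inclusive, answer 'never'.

Gen 0: 11000111
Gen 1 (rule 135): 00011010
Gen 2 (rule 41): 11010100
Gen 3 (rule 110): 11111100
Gen 4 (rule 165): 01111001
Gen 5 (rule 135): 10110011
Gen 6 (rule 41): 01100010
Gen 7 (rule 110): 11100110
Gen 8 (rule 165): 01000000
Gen 9 (rule 135): 11011111
Gen 10 (rule 41): 10110000

Answer: 9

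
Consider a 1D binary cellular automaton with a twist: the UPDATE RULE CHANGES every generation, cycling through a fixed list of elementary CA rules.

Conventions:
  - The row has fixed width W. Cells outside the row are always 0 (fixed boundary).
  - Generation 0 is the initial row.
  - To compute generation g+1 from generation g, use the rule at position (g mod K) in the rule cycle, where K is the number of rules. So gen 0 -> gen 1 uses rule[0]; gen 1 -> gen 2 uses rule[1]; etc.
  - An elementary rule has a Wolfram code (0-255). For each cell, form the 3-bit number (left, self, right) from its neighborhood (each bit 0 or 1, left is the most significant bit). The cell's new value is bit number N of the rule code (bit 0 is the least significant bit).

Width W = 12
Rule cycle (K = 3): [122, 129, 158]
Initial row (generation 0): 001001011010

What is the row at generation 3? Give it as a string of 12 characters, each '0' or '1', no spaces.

Gen 0: 001001011010
Gen 1 (rule 122): 010110111101
Gen 2 (rule 129): 000000011000
Gen 3 (rule 158): 000000110100

Answer: 000000110100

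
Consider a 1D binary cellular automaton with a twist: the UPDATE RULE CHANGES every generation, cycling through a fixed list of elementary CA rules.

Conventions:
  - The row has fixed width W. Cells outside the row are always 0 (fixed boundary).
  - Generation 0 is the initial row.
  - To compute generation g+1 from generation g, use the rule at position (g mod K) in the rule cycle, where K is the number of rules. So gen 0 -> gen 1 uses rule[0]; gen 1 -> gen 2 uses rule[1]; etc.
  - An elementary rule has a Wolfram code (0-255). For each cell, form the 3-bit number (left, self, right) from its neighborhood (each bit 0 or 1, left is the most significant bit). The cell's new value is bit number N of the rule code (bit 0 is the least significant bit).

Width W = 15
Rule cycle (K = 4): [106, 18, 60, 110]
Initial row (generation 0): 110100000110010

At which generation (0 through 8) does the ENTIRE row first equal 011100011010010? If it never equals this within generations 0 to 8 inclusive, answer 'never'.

Gen 0: 110100000110010
Gen 1 (rule 106): 111000001110100
Gen 2 (rule 18): 000100010000010
Gen 3 (rule 60): 000110011000011
Gen 4 (rule 110): 001110111000111
Gen 5 (rule 106): 011011101001101
Gen 6 (rule 18): 100000000110000
Gen 7 (rule 60): 110000000101000
Gen 8 (rule 110): 110000001111000

Answer: never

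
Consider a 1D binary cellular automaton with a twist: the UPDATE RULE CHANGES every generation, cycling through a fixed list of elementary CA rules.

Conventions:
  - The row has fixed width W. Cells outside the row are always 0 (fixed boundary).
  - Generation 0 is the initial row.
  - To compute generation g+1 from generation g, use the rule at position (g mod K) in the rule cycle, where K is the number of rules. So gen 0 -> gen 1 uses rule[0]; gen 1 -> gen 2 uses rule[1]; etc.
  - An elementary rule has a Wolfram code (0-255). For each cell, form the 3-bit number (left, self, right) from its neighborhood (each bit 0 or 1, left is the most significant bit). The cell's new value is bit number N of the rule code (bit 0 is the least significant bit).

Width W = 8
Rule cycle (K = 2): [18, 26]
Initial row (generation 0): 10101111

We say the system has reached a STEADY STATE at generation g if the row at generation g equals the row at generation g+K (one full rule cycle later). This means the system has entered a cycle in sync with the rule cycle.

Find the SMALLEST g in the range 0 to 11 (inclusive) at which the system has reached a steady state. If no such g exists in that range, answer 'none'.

Answer: 1

Derivation:
Gen 0: 10101111
Gen 1 (rule 18): 00000000
Gen 2 (rule 26): 00000000
Gen 3 (rule 18): 00000000
Gen 4 (rule 26): 00000000
Gen 5 (rule 18): 00000000
Gen 6 (rule 26): 00000000
Gen 7 (rule 18): 00000000
Gen 8 (rule 26): 00000000
Gen 9 (rule 18): 00000000
Gen 10 (rule 26): 00000000
Gen 11 (rule 18): 00000000
Gen 12 (rule 26): 00000000
Gen 13 (rule 18): 00000000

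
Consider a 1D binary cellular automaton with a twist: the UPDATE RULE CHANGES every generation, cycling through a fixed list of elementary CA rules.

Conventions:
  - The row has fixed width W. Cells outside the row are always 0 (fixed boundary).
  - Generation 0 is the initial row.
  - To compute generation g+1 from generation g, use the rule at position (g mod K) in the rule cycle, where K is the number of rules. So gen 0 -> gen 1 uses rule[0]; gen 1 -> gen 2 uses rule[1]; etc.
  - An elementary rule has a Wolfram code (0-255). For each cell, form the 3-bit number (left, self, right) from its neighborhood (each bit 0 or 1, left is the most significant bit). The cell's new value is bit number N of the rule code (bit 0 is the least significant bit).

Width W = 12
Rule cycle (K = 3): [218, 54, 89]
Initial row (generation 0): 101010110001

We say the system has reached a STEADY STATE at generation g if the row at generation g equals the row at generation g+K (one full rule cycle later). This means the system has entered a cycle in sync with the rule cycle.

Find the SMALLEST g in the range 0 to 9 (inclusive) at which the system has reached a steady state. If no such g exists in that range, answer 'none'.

Answer: 7

Derivation:
Gen 0: 101010110001
Gen 1 (rule 218): 000000111010
Gen 2 (rule 54): 000001000111
Gen 3 (rule 89): 111100110101
Gen 4 (rule 218): 111111110000
Gen 5 (rule 54): 000000001000
Gen 6 (rule 89): 111111100111
Gen 7 (rule 218): 111111111111
Gen 8 (rule 54): 000000000000
Gen 9 (rule 89): 111111111111
Gen 10 (rule 218): 111111111111
Gen 11 (rule 54): 000000000000
Gen 12 (rule 89): 111111111111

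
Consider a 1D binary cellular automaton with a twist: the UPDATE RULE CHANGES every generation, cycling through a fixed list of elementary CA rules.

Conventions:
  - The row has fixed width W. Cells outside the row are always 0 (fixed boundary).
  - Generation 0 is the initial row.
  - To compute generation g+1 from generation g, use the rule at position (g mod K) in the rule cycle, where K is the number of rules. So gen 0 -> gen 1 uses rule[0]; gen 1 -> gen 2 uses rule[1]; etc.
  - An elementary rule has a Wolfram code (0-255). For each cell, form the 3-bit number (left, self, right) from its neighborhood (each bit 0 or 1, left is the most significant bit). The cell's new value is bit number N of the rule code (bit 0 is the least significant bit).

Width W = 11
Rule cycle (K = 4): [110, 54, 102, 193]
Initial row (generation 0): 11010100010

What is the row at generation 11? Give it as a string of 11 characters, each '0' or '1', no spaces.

Gen 0: 11010100010
Gen 1 (rule 110): 11111100110
Gen 2 (rule 54): 00000011001
Gen 3 (rule 102): 00000101011
Gen 4 (rule 193): 11110000001
Gen 5 (rule 110): 10010000011
Gen 6 (rule 54): 11111000100
Gen 7 (rule 102): 00001001100
Gen 8 (rule 193): 11100000101
Gen 9 (rule 110): 10100001111
Gen 10 (rule 54): 11110010000
Gen 11 (rule 102): 00010110000

Answer: 00010110000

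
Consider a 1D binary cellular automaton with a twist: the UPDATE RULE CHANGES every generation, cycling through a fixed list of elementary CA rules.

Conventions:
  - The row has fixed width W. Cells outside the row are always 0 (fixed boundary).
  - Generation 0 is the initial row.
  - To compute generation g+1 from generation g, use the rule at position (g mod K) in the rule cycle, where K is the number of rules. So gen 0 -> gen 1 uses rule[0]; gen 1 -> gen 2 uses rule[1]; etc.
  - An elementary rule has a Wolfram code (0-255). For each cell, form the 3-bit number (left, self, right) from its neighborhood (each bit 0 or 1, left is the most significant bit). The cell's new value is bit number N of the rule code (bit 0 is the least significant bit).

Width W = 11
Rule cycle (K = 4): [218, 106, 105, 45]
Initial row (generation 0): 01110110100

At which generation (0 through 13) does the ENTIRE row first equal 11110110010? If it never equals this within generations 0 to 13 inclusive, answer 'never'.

Gen 0: 01110110100
Gen 1 (rule 218): 11110110010
Gen 2 (rule 106): 10011110100
Gen 3 (rule 105): 00010011001
Gen 4 (rule 45): 11010010001
Gen 5 (rule 218): 11001101010
Gen 6 (rule 106): 11011110100
Gen 7 (rule 105): 11110011001
Gen 8 (rule 45): 10000010001
Gen 9 (rule 218): 01000101010
Gen 10 (rule 106): 10001010100
Gen 11 (rule 105): 00100101001
Gen 12 (rule 45): 10100111001
Gen 13 (rule 218): 00011111110

Answer: 1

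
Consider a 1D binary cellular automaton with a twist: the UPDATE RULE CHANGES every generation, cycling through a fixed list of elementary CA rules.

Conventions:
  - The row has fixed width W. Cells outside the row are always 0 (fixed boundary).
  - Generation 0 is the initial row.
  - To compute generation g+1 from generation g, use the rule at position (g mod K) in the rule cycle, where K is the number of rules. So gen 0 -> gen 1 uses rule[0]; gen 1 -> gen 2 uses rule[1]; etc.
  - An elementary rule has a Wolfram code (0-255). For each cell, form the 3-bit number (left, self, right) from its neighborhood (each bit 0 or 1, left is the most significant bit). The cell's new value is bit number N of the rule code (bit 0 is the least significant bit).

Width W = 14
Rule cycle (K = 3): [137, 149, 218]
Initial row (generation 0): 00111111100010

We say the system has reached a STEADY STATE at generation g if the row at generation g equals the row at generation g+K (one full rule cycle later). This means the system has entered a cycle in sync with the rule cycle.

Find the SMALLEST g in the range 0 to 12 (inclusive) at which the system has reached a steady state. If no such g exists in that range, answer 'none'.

Answer: none

Derivation:
Gen 0: 00111111100010
Gen 1 (rule 137): 10111111001000
Gen 2 (rule 149): 10011110101111
Gen 3 (rule 218): 01111110001111
Gen 4 (rule 137): 01111100101110
Gen 5 (rule 149): 00111010100101
Gen 6 (rule 218): 01111000011000
Gen 7 (rule 137): 01110011010011
Gen 8 (rule 149): 00101000011000
Gen 9 (rule 218): 01000100111100
Gen 10 (rule 137): 00010000111001
Gen 11 (rule 149): 11011110010101
Gen 12 (rule 218): 11011111100000
Gen 13 (rule 137): 10011111001111
Gen 14 (rule 149): 11001110100110
Gen 15 (rule 218): 11111110011111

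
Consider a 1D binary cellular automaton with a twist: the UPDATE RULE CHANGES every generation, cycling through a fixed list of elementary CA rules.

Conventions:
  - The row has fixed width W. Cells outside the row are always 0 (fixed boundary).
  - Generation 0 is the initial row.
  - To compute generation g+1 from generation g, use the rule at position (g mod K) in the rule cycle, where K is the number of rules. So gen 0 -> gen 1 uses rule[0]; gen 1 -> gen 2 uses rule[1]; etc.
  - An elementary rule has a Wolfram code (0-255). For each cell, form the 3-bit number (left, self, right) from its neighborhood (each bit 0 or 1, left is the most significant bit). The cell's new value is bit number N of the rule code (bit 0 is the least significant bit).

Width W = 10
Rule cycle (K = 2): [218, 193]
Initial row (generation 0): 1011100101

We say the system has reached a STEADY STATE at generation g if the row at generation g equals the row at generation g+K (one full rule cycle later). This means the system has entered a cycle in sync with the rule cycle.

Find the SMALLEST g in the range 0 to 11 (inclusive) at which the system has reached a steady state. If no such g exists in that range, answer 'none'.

Gen 0: 1011100101
Gen 1 (rule 218): 0011111000
Gen 2 (rule 193): 1001111011
Gen 3 (rule 218): 0111111011
Gen 4 (rule 193): 0011111001
Gen 5 (rule 218): 0111111110
Gen 6 (rule 193): 0011111110
Gen 7 (rule 218): 0111111111
Gen 8 (rule 193): 0011111111
Gen 9 (rule 218): 0111111111
Gen 10 (rule 193): 0011111111
Gen 11 (rule 218): 0111111111
Gen 12 (rule 193): 0011111111
Gen 13 (rule 218): 0111111111

Answer: 7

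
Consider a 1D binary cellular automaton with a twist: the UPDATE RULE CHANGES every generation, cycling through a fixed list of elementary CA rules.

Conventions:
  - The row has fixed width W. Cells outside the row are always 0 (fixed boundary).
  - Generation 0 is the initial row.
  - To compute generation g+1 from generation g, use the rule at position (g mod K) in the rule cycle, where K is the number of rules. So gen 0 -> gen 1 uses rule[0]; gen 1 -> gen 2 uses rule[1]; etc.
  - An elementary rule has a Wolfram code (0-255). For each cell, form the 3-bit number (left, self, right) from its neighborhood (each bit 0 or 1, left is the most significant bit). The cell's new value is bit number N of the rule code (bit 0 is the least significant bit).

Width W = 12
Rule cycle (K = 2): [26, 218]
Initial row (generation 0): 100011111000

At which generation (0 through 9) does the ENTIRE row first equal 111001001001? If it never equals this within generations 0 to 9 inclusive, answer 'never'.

Gen 0: 100011111000
Gen 1 (rule 26): 010110000100
Gen 2 (rule 218): 100111001010
Gen 3 (rule 26): 011100110001
Gen 4 (rule 218): 111111111010
Gen 5 (rule 26): 100000000001
Gen 6 (rule 218): 010000000010
Gen 7 (rule 26): 101000000101
Gen 8 (rule 218): 000100001000
Gen 9 (rule 26): 001010010100

Answer: never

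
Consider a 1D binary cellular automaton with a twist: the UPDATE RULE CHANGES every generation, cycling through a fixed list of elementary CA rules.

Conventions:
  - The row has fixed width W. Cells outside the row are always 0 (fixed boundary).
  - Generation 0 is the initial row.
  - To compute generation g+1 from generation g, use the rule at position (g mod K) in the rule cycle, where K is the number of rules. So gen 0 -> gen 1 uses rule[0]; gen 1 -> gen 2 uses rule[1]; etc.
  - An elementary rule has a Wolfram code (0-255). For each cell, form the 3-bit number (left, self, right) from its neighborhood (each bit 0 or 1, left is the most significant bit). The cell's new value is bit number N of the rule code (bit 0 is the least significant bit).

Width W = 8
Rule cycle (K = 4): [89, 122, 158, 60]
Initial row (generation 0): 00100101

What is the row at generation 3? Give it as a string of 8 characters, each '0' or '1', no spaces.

Answer: 11001100

Derivation:
Gen 0: 00100101
Gen 1 (rule 89): 10010000
Gen 2 (rule 122): 01101000
Gen 3 (rule 158): 11001100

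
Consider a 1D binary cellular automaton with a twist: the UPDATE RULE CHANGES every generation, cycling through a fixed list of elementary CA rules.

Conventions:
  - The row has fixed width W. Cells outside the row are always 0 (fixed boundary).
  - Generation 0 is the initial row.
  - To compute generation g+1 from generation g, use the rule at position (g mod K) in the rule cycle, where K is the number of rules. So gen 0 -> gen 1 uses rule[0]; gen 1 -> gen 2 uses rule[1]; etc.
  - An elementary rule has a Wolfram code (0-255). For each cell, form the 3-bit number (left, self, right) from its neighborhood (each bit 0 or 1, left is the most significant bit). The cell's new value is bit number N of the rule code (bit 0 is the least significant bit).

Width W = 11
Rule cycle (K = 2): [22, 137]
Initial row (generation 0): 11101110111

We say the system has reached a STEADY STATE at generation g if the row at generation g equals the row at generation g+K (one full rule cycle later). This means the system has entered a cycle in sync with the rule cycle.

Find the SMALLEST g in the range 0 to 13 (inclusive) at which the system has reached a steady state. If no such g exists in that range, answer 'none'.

Gen 0: 11101110111
Gen 1 (rule 22): 00000000000
Gen 2 (rule 137): 11111111111
Gen 3 (rule 22): 00000000000
Gen 4 (rule 137): 11111111111
Gen 5 (rule 22): 00000000000
Gen 6 (rule 137): 11111111111
Gen 7 (rule 22): 00000000000
Gen 8 (rule 137): 11111111111
Gen 9 (rule 22): 00000000000
Gen 10 (rule 137): 11111111111
Gen 11 (rule 22): 00000000000
Gen 12 (rule 137): 11111111111
Gen 13 (rule 22): 00000000000
Gen 14 (rule 137): 11111111111
Gen 15 (rule 22): 00000000000

Answer: 1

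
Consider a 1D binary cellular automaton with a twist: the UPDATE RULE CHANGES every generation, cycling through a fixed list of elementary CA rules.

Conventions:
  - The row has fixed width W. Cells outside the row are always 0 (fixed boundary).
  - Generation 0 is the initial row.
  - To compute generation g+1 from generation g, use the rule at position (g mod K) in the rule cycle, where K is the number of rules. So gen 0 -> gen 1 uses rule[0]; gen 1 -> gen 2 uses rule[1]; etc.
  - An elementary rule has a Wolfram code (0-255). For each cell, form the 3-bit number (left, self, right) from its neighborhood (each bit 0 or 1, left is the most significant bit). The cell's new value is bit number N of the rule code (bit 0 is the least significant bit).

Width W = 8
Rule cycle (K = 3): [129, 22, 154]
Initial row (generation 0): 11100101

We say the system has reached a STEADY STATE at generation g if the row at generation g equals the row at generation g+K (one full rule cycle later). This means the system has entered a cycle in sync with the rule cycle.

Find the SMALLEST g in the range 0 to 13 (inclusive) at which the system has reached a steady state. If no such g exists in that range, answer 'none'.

Answer: 11

Derivation:
Gen 0: 11100101
Gen 1 (rule 129): 01000000
Gen 2 (rule 22): 11100000
Gen 3 (rule 154): 11010000
Gen 4 (rule 129): 00000111
Gen 5 (rule 22): 00001000
Gen 6 (rule 154): 00010100
Gen 7 (rule 129): 11000001
Gen 8 (rule 22): 00100011
Gen 9 (rule 154): 01010110
Gen 10 (rule 129): 00000000
Gen 11 (rule 22): 00000000
Gen 12 (rule 154): 00000000
Gen 13 (rule 129): 11111111
Gen 14 (rule 22): 00000000
Gen 15 (rule 154): 00000000
Gen 16 (rule 129): 11111111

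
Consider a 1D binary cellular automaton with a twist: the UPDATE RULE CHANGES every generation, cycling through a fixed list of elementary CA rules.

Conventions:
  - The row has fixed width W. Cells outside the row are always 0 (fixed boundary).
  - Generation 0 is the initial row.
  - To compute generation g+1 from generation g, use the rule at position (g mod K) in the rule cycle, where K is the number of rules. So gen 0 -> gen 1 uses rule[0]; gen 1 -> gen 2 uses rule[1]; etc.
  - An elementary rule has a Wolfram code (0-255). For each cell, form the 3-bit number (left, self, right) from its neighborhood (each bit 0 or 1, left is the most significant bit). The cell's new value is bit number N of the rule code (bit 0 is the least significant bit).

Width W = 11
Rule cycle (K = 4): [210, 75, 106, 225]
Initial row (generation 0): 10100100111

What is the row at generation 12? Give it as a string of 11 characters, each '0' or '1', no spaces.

Answer: 01011110000

Derivation:
Gen 0: 10100100111
Gen 1 (rule 210): 00011011011
Gen 2 (rule 75): 11111011011
Gen 3 (rule 106): 10001111111
Gen 4 (rule 225): 00100111111
Gen 5 (rule 210): 01011011111
Gen 6 (rule 75): 10011010001
Gen 7 (rule 106): 00111100010
Gen 8 (rule 225): 10011101000
Gen 9 (rule 210): 01101100100
Gen 10 (rule 75): 11101101001
Gen 11 (rule 106): 10111110010
Gen 12 (rule 225): 01011110000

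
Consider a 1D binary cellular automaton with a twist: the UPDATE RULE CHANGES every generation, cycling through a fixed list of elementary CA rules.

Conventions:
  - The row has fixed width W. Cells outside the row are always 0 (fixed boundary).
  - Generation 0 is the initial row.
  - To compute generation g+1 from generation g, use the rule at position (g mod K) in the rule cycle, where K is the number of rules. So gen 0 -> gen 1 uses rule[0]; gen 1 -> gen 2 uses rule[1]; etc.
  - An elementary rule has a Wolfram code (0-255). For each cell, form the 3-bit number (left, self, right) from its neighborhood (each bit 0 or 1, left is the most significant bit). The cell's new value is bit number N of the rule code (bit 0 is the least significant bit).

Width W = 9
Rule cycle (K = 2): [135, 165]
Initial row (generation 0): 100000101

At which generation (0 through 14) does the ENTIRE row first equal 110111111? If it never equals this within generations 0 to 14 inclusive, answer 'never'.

Answer: never

Derivation:
Gen 0: 100000101
Gen 1 (rule 135): 101111101
Gen 2 (rule 165): 110111011
Gen 3 (rule 135): 000010000
Gen 4 (rule 165): 111010111
Gen 5 (rule 135): 010010010
Gen 6 (rule 165): 010010010
Gen 7 (rule 135): 110110110
Gen 8 (rule 165): 001001000
Gen 9 (rule 135): 111011011
Gen 10 (rule 165): 010100100
Gen 11 (rule 135): 110101101
Gen 12 (rule 165): 001110011
Gen 13 (rule 135): 110100100
Gen 14 (rule 165): 001100101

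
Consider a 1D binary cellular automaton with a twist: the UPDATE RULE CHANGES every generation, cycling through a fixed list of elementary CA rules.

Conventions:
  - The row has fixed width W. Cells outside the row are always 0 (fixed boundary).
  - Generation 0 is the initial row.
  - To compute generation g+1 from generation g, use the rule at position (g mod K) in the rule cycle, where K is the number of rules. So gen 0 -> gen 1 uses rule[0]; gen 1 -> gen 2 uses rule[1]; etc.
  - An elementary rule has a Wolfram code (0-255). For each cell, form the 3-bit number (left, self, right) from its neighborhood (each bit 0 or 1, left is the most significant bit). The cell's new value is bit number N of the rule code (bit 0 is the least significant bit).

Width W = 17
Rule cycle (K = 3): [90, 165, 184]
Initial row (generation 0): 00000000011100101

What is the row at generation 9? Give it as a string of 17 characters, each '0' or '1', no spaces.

Gen 0: 00000000011100101
Gen 1 (rule 90): 00000000110111000
Gen 2 (rule 165): 11111110001010011
Gen 3 (rule 184): 11111101000101010
Gen 4 (rule 90): 10000100101000001
Gen 5 (rule 165): 10110100111011101
Gen 6 (rule 184): 01101010110111010
Gen 7 (rule 90): 11100000110101001
Gen 8 (rule 165): 01001110001111001
Gen 9 (rule 184): 00101101001110100

Answer: 00101101001110100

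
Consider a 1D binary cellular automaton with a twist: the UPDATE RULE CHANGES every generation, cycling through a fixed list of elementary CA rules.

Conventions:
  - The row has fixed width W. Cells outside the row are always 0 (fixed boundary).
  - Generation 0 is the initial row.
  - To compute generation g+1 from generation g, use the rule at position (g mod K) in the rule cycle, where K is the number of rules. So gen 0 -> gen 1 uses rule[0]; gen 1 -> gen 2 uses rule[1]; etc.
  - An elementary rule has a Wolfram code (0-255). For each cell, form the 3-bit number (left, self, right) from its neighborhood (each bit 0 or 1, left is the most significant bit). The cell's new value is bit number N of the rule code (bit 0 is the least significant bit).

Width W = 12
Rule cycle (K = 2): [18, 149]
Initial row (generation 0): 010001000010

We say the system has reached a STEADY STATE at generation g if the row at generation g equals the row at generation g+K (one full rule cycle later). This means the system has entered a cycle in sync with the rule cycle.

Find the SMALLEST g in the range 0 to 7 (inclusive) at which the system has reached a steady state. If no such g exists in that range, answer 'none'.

Gen 0: 010001000010
Gen 1 (rule 18): 101010100101
Gen 2 (rule 149): 101010110101
Gen 3 (rule 18): 000000000000
Gen 4 (rule 149): 111111111111
Gen 5 (rule 18): 000000000000
Gen 6 (rule 149): 111111111111
Gen 7 (rule 18): 000000000000
Gen 8 (rule 149): 111111111111
Gen 9 (rule 18): 000000000000

Answer: 3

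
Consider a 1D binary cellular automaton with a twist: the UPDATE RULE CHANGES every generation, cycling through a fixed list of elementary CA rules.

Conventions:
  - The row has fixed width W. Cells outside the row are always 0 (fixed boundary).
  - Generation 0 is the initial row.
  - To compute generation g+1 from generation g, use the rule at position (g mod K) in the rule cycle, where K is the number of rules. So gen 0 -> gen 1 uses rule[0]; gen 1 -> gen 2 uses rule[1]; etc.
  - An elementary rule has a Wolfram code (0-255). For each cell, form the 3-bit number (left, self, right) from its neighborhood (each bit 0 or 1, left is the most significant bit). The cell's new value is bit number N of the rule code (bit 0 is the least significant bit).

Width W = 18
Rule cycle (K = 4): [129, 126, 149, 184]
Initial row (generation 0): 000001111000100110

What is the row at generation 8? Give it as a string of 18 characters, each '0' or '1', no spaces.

Gen 0: 000001111000100110
Gen 1 (rule 129): 111100110010000000
Gen 2 (rule 126): 100111111111000000
Gen 3 (rule 149): 110011111110111111
Gen 4 (rule 184): 101011111101111110
Gen 5 (rule 129): 000001111000111100
Gen 6 (rule 126): 000011001101100110
Gen 7 (rule 149): 111000100000010001
Gen 8 (rule 184): 110100010000001000

Answer: 110100010000001000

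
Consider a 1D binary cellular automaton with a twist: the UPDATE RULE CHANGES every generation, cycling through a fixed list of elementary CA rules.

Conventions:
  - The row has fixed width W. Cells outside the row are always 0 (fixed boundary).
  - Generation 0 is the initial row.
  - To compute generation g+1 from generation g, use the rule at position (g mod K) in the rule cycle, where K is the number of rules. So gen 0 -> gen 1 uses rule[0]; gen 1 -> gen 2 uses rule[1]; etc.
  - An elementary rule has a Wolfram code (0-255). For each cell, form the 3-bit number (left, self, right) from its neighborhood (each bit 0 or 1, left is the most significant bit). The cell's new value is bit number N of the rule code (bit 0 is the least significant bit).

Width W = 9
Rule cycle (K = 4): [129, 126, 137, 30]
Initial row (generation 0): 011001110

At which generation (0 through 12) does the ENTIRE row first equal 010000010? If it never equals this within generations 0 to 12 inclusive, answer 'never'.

Answer: never

Derivation:
Gen 0: 011001110
Gen 1 (rule 129): 000000100
Gen 2 (rule 126): 000001110
Gen 3 (rule 137): 111101100
Gen 4 (rule 30): 100001010
Gen 5 (rule 129): 001100000
Gen 6 (rule 126): 011110000
Gen 7 (rule 137): 011100111
Gen 8 (rule 30): 110011100
Gen 9 (rule 129): 000001001
Gen 10 (rule 126): 000011111
Gen 11 (rule 137): 111011110
Gen 12 (rule 30): 100010001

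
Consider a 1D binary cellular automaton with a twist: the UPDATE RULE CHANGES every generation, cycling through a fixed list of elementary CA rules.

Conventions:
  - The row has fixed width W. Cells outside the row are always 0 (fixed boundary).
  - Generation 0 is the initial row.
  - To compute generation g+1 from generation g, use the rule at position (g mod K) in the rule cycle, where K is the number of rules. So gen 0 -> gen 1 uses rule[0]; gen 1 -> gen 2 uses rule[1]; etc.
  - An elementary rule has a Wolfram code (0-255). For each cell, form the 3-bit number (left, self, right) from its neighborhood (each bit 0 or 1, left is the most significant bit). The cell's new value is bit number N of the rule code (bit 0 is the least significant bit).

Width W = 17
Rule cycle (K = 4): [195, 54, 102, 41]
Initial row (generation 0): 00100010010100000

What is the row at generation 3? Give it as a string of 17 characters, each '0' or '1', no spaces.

Gen 0: 00100010010100000
Gen 1 (rule 195): 11001100100001111
Gen 2 (rule 54): 00110011110010000
Gen 3 (rule 102): 01010100010110000

Answer: 01010100010110000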